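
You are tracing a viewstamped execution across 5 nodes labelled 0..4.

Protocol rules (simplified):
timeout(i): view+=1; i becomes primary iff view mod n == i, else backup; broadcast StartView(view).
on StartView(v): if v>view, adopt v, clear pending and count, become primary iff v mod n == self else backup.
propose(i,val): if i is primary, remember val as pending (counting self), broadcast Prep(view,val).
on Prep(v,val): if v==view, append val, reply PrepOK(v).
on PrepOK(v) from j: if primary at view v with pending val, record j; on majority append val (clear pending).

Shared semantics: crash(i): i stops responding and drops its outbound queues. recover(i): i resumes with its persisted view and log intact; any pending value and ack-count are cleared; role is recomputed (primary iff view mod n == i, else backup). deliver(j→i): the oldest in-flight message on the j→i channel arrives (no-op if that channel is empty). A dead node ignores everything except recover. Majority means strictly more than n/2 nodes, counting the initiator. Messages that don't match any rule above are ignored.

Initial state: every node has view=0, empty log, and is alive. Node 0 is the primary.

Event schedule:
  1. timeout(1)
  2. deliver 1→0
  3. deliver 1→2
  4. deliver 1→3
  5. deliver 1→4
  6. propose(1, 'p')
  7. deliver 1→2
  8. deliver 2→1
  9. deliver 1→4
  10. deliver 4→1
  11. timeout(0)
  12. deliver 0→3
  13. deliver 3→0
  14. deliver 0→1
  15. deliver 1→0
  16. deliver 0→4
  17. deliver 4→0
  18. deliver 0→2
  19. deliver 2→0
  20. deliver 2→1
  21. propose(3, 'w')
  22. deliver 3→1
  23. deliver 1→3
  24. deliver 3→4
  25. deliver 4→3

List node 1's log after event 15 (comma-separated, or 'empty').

1. timeout(1):  <1:prim v1 ->
2. deliver 1→0:  <0:back v1 ->
3. deliver 1→2:  <2:back v1 ->
4. deliver 1→3:  <3:back v1 ->
5. deliver 1→4:  <4:back v1 ->
6. propose(1,'p'):  nop
7. deliver 1→2:  <2:back v1 p>
8. deliver 2→1:  nop
9. deliver 1→4:  <4:back v1 p>
10. deliver 4→1:  <1:prim v1 p>
11. timeout(0):  <0:back v2 ->
12. deliver 0→3:  <3:back v2 ->
13. deliver 3→0:  nop
14. deliver 0→1:  <1:back v2 p>
15. deliver 1→0:  nop

p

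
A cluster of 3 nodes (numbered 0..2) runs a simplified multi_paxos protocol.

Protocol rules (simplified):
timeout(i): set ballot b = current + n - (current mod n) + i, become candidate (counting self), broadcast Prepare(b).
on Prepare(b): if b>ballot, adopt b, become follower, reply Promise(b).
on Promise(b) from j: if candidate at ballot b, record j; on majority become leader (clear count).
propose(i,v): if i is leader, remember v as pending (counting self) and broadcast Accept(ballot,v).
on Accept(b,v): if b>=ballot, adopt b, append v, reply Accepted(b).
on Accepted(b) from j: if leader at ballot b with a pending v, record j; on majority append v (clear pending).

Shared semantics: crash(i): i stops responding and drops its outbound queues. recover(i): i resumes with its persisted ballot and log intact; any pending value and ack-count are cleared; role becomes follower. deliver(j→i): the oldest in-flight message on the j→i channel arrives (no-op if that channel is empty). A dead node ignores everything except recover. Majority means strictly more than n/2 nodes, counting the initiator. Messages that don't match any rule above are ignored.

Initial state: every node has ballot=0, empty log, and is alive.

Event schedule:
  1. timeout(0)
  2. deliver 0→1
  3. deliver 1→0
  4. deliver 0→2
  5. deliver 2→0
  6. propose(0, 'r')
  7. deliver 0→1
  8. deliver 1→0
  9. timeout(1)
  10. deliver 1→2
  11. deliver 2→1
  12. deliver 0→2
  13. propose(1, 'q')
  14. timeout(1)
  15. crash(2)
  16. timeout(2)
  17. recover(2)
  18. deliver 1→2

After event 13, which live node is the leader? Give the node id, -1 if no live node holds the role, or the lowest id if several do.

0

step 1 timeout(0): 0={cand,b=3,log=-}
step 2 deliver 0→1: 1={foll,b=3,log=-}
step 3 deliver 1→0: 0={lead,b=3,log=-}
step 4 deliver 0→2: 2={foll,b=3,log=-}
step 5 deliver 2→0: —
step 6 propose(0,'r'): —
step 7 deliver 0→1: 1={foll,b=3,log=r}
step 8 deliver 1→0: 0={lead,b=3,log=r}
step 9 timeout(1): 1={cand,b=7,log=r}
step 10 deliver 1→2: 2={foll,b=7,log=-}
step 11 deliver 2→1: 1={lead,b=7,log=r}
step 12 deliver 0→2: —
step 13 propose(1,'q'): —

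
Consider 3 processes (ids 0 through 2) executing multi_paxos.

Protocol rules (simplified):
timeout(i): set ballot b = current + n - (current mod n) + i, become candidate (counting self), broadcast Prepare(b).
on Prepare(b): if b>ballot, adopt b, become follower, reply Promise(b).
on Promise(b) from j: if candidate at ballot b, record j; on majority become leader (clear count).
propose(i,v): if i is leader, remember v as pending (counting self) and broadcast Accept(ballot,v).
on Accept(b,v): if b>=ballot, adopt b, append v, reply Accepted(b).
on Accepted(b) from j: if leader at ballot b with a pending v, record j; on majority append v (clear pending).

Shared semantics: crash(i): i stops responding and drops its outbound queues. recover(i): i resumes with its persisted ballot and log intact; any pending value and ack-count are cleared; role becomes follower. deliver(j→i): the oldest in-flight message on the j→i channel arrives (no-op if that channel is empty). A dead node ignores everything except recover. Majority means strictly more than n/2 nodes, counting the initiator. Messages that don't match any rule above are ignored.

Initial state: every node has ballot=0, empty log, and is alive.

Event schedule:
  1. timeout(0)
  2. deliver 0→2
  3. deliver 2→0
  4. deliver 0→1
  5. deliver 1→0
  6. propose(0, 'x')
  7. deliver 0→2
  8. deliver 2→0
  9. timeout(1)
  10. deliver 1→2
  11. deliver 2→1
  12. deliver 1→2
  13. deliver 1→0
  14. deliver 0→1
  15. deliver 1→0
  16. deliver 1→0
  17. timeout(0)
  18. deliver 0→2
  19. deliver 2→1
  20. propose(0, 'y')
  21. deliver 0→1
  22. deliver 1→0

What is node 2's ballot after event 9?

[1] timeout(0) → N0(cand b3 [-])
[2] deliver 0→2 → N2(foll b3 [-])
[3] deliver 2→0 → N0(lead b3 [-])
[4] deliver 0→1 → N1(foll b3 [-])
[5] deliver 1→0 → ∅
[6] propose(0,'x') → ∅
[7] deliver 0→2 → N2(foll b3 [x])
[8] deliver 2→0 → N0(lead b3 [x])
[9] timeout(1) → N1(cand b7 [-])

3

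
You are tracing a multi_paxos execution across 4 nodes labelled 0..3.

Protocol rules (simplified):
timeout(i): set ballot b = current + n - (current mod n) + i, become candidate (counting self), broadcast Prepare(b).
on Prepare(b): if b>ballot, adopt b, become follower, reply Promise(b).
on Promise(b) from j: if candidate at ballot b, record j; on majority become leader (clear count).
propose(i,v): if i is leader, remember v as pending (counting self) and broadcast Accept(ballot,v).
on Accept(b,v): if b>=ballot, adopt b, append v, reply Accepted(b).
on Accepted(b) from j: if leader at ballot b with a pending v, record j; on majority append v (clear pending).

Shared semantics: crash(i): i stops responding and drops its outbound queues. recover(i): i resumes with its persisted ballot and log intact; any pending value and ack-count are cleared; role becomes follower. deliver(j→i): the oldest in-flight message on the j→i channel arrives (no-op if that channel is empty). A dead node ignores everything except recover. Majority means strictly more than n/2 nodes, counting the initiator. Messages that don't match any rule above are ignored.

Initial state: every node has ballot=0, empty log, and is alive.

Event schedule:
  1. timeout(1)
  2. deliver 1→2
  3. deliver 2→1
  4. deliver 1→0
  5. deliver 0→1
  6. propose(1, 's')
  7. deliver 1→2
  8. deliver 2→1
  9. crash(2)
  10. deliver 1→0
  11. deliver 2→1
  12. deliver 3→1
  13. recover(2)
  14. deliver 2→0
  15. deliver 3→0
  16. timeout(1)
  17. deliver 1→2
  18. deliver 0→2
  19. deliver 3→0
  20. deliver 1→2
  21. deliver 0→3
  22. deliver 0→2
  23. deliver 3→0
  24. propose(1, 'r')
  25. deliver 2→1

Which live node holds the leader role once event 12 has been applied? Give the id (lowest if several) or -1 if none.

1

step 1 timeout(1): 1={cand,b=5,log=-}
step 2 deliver 1→2: 2={foll,b=5,log=-}
step 3 deliver 2→1: —
step 4 deliver 1→0: 0={foll,b=5,log=-}
step 5 deliver 0→1: 1={lead,b=5,log=-}
step 6 propose(1,'s'): —
step 7 deliver 1→2: 2={foll,b=5,log=s}
step 8 deliver 2→1: —
step 9 crash(2): 2={✗foll,b=5,log=s}
step 10 deliver 1→0: 0={foll,b=5,log=s}
step 11 deliver 2→1: —
step 12 deliver 3→1: —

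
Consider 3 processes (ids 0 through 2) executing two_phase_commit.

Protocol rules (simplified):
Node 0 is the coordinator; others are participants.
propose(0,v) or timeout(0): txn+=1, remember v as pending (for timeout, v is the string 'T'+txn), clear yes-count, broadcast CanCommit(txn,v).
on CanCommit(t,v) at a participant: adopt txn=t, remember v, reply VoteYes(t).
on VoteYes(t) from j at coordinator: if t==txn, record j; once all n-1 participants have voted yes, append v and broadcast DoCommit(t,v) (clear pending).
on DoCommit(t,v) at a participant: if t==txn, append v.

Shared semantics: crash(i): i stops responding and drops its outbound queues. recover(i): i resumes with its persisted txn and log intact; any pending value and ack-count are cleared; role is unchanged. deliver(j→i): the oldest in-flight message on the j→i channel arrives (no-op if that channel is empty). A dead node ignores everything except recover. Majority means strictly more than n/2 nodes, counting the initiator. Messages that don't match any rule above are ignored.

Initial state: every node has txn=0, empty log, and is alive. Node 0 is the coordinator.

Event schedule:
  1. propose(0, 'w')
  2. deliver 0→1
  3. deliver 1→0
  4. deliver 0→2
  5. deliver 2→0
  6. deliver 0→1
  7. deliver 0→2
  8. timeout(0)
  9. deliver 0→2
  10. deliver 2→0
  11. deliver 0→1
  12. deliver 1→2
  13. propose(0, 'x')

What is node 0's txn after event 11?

2

step 1 propose(0,'w'): 0={coor,t=1,log=-}
step 2 deliver 0→1: 1={part,t=1,log=-}
step 3 deliver 1→0: —
step 4 deliver 0→2: 2={part,t=1,log=-}
step 5 deliver 2→0: 0={coor,t=1,log=w}
step 6 deliver 0→1: 1={part,t=1,log=w}
step 7 deliver 0→2: 2={part,t=1,log=w}
step 8 timeout(0): 0={coor,t=2,log=w}
step 9 deliver 0→2: 2={part,t=2,log=w}
step 10 deliver 2→0: —
step 11 deliver 0→1: 1={part,t=2,log=w}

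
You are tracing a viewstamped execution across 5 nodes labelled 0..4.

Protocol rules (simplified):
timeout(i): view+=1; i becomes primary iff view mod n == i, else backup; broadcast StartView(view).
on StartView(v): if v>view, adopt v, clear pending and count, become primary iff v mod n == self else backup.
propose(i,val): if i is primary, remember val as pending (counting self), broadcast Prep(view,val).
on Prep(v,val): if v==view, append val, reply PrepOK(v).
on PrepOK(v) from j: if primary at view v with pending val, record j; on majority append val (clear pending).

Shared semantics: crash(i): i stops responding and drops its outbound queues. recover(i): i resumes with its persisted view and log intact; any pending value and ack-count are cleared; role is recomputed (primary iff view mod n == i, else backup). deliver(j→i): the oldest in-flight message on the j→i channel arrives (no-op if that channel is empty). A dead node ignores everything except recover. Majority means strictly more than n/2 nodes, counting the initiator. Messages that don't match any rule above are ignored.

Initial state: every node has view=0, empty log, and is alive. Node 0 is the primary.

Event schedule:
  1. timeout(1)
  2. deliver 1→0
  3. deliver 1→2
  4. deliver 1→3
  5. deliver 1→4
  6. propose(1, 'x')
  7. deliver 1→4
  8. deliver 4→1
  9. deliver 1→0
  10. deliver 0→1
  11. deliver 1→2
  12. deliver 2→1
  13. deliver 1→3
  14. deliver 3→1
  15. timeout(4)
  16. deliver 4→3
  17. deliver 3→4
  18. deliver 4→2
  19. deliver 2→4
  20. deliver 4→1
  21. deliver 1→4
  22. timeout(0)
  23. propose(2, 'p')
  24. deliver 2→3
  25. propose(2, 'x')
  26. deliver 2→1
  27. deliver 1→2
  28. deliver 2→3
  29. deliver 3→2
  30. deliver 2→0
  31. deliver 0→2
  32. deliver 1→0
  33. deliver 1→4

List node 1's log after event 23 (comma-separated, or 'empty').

x

after 1 — timeout(1): n1:prim/v1/[-]
after 2 — deliver 1→0: n0:back/v1/[-]
after 3 — deliver 1→2: n2:back/v1/[-]
after 4 — deliver 1→3: n3:back/v1/[-]
after 5 — deliver 1→4: n4:back/v1/[-]
after 6 — propose(1,'x'): ·
after 7 — deliver 1→4: n4:back/v1/[x]
after 8 — deliver 4→1: ·
after 9 — deliver 1→0: n0:back/v1/[x]
after 10 — deliver 0→1: n1:prim/v1/[x]
after 11 — deliver 1→2: n2:back/v1/[x]
after 12 — deliver 2→1: ·
after 13 — deliver 1→3: n3:back/v1/[x]
after 14 — deliver 3→1: ·
after 15 — timeout(4): n4:back/v2/[x]
after 16 — deliver 4→3: n3:back/v2/[x]
after 17 — deliver 3→4: ·
after 18 — deliver 4→2: n2:prim/v2/[x]
after 19 — deliver 2→4: ·
after 20 — deliver 4→1: n1:back/v2/[x]
after 21 — deliver 1→4: ·
after 22 — timeout(0): n0:back/v2/[x]
after 23 — propose(2,'p'): ·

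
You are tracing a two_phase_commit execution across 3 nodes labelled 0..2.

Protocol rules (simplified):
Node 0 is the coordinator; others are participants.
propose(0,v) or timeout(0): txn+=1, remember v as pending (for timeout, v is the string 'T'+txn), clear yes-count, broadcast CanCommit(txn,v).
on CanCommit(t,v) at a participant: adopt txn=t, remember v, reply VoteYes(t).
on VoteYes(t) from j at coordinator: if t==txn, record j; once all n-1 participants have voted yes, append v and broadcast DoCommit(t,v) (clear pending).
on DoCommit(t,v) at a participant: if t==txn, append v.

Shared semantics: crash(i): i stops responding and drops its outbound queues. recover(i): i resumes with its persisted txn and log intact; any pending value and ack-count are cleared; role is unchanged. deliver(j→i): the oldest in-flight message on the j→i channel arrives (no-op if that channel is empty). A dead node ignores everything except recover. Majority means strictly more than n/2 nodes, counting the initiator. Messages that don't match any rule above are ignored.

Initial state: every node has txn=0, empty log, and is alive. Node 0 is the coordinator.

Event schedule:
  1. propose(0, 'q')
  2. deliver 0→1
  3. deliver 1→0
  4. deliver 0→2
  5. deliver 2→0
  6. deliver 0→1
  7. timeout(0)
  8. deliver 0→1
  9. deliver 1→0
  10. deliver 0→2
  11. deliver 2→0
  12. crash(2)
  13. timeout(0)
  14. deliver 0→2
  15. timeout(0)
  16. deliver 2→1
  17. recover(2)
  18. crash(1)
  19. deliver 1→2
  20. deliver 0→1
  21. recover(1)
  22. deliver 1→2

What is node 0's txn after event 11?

[1] propose(0,'q') → N0(coor t1 [-])
[2] deliver 0→1 → N1(part t1 [-])
[3] deliver 1→0 → ∅
[4] deliver 0→2 → N2(part t1 [-])
[5] deliver 2→0 → N0(coor t1 [q])
[6] deliver 0→1 → N1(part t1 [q])
[7] timeout(0) → N0(coor t2 [q])
[8] deliver 0→1 → N1(part t2 [q])
[9] deliver 1→0 → ∅
[10] deliver 0→2 → N2(part t1 [q])
[11] deliver 2→0 → ∅

2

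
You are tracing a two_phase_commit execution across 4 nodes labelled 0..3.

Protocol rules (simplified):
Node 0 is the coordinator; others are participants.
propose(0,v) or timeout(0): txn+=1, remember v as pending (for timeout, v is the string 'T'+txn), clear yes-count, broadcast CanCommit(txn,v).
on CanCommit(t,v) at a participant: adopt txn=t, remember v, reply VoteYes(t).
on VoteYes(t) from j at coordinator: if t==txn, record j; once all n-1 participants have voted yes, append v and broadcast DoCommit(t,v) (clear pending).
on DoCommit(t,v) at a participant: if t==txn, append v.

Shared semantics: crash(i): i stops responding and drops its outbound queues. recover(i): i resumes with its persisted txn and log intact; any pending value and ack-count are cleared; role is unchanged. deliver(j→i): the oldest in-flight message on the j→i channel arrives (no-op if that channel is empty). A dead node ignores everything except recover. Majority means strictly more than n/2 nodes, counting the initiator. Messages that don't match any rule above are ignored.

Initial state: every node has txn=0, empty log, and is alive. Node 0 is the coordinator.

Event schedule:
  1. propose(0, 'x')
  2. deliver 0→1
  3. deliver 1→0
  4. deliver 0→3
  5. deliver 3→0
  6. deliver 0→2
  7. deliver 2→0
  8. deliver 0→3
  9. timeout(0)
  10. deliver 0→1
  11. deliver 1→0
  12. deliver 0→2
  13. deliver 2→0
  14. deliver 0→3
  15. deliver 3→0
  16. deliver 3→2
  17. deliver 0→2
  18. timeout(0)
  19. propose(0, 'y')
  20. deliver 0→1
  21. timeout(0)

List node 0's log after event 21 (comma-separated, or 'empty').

x

after 1 — propose(0,'x'): n0:coor/t1/[-]
after 2 — deliver 0→1: n1:part/t1/[-]
after 3 — deliver 1→0: ·
after 4 — deliver 0→3: n3:part/t1/[-]
after 5 — deliver 3→0: ·
after 6 — deliver 0→2: n2:part/t1/[-]
after 7 — deliver 2→0: n0:coor/t1/[x]
after 8 — deliver 0→3: n3:part/t1/[x]
after 9 — timeout(0): n0:coor/t2/[x]
after 10 — deliver 0→1: n1:part/t1/[x]
after 11 — deliver 1→0: ·
after 12 — deliver 0→2: n2:part/t1/[x]
after 13 — deliver 2→0: ·
after 14 — deliver 0→3: n3:part/t2/[x]
after 15 — deliver 3→0: ·
after 16 — deliver 3→2: ·
after 17 — deliver 0→2: n2:part/t2/[x]
after 18 — timeout(0): n0:coor/t3/[x]
after 19 — propose(0,'y'): n0:coor/t4/[x]
after 20 — deliver 0→1: n1:part/t2/[x]
after 21 — timeout(0): n0:coor/t5/[x]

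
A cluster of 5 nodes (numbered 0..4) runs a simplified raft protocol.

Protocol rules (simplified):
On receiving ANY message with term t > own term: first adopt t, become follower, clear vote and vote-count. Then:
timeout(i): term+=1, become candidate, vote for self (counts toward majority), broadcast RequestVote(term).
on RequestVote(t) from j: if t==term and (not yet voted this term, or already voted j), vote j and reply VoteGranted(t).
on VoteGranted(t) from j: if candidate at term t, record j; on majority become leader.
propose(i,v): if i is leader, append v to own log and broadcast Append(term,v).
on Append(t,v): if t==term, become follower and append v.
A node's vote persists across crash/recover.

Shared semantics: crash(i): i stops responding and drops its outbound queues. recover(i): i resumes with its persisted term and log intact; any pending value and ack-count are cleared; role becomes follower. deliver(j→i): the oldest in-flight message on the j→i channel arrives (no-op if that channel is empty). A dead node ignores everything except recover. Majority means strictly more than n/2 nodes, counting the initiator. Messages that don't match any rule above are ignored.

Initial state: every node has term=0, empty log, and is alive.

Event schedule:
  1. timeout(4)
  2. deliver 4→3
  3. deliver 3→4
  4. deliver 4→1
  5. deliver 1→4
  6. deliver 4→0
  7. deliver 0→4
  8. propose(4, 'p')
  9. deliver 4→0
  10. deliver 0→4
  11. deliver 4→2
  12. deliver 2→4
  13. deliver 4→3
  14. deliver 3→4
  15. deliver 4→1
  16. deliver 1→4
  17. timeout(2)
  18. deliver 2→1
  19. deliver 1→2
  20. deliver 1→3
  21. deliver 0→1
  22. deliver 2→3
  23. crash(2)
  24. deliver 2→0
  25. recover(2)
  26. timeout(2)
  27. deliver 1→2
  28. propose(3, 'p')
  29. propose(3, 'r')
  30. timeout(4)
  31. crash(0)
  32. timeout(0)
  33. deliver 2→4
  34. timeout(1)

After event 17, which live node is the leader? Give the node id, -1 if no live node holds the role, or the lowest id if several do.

[1] timeout(4) → N4(cand t1 [-])
[2] deliver 4→3 → N3(foll t1 [-])
[3] deliver 3→4 → ∅
[4] deliver 4→1 → N1(foll t1 [-])
[5] deliver 1→4 → N4(lead t1 [-])
[6] deliver 4→0 → N0(foll t1 [-])
[7] deliver 0→4 → ∅
[8] propose(4,'p') → N4(lead t1 [p])
[9] deliver 4→0 → N0(foll t1 [p])
[10] deliver 0→4 → ∅
[11] deliver 4→2 → N2(foll t1 [-])
[12] deliver 2→4 → ∅
[13] deliver 4→3 → N3(foll t1 [p])
[14] deliver 3→4 → ∅
[15] deliver 4→1 → N1(foll t1 [p])
[16] deliver 1→4 → ∅
[17] timeout(2) → N2(cand t2 [-])

4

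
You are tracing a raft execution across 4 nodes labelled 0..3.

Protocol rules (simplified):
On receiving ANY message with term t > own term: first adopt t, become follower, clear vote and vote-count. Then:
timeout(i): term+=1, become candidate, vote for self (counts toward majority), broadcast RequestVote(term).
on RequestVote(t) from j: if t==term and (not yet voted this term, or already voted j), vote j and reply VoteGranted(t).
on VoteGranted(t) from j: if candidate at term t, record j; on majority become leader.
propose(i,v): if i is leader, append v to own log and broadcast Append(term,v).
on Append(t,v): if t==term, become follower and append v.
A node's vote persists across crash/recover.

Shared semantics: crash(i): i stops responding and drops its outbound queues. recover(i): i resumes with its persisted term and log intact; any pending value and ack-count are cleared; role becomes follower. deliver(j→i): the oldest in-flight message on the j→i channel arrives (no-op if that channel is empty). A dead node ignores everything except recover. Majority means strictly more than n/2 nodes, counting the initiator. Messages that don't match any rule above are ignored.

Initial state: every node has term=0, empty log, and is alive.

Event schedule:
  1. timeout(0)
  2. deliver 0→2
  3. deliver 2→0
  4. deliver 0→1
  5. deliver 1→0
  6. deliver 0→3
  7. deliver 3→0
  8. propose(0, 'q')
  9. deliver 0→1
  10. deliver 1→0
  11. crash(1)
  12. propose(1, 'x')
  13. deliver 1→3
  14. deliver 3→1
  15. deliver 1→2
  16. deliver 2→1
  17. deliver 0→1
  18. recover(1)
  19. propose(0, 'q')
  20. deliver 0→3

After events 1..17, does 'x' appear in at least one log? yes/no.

no

after 1 — timeout(0): n0:cand/t1/[-]
after 2 — deliver 0→2: n2:foll/t1/[-]
after 3 — deliver 2→0: ·
after 4 — deliver 0→1: n1:foll/t1/[-]
after 5 — deliver 1→0: n0:lead/t1/[-]
after 6 — deliver 0→3: n3:foll/t1/[-]
after 7 — deliver 3→0: ·
after 8 — propose(0,'q'): n0:lead/t1/[q]
after 9 — deliver 0→1: n1:foll/t1/[q]
after 10 — deliver 1→0: ·
after 11 — crash(1): n1:✗foll/t1/[q]
after 12 — propose(1,'x'): ·
after 13 — deliver 1→3: ·
after 14 — deliver 3→1: ·
after 15 — deliver 1→2: ·
after 16 — deliver 2→1: ·
after 17 — deliver 0→1: ·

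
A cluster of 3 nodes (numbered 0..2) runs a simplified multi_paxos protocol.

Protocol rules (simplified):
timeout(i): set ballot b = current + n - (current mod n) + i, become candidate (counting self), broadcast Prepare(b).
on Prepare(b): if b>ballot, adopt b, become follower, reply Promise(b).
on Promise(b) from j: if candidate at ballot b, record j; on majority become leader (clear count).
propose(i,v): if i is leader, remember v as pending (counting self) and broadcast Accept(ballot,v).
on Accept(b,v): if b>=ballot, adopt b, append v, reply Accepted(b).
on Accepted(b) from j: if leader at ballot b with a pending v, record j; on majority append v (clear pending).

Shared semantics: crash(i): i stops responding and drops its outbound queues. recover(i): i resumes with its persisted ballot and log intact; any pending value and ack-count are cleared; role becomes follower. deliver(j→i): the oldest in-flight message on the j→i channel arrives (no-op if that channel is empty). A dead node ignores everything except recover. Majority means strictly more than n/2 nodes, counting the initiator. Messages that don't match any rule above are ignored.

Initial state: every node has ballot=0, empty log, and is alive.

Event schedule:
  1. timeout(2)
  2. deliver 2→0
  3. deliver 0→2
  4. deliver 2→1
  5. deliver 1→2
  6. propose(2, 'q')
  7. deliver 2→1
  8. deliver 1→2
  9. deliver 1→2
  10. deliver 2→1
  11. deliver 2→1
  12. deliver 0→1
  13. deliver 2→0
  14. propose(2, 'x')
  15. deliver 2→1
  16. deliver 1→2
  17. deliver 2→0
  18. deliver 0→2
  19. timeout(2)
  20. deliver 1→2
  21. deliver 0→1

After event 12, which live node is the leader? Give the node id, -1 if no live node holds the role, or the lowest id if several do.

2

step 1 timeout(2): 2={cand,b=5,log=-}
step 2 deliver 2→0: 0={foll,b=5,log=-}
step 3 deliver 0→2: 2={lead,b=5,log=-}
step 4 deliver 2→1: 1={foll,b=5,log=-}
step 5 deliver 1→2: —
step 6 propose(2,'q'): —
step 7 deliver 2→1: 1={foll,b=5,log=q}
step 8 deliver 1→2: 2={lead,b=5,log=q}
step 9 deliver 1→2: —
step 10 deliver 2→1: —
step 11 deliver 2→1: —
step 12 deliver 0→1: —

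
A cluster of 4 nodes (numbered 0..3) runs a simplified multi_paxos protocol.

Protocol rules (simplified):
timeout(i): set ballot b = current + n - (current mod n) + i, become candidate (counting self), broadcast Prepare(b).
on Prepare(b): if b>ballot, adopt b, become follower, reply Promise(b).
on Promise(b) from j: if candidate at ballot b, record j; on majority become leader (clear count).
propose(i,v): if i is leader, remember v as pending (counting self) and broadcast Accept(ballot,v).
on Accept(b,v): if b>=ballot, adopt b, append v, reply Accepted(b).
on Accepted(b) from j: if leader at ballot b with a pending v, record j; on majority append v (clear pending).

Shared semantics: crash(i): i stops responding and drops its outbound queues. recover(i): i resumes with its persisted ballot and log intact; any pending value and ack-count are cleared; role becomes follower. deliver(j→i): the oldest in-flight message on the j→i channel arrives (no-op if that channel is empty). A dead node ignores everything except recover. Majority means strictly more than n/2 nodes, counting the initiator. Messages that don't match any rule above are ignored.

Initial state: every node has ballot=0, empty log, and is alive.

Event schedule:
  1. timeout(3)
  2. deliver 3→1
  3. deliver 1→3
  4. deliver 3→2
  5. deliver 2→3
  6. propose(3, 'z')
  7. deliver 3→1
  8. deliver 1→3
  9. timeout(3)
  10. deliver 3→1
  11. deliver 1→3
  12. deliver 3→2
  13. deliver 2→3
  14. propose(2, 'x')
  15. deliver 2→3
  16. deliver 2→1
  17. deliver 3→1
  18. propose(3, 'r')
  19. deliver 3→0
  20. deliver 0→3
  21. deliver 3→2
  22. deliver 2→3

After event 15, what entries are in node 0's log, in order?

1. timeout(3):  <3:cand b7 ->
2. deliver 3→1:  <1:foll b7 ->
3. deliver 1→3:  nop
4. deliver 3→2:  <2:foll b7 ->
5. deliver 2→3:  <3:lead b7 ->
6. propose(3,'z'):  nop
7. deliver 3→1:  <1:foll b7 z>
8. deliver 1→3:  nop
9. timeout(3):  <3:cand b11 ->
10. deliver 3→1:  <1:foll b11 z>
11. deliver 1→3:  nop
12. deliver 3→2:  <2:foll b7 z>
13. deliver 2→3:  nop
14. propose(2,'x'):  nop
15. deliver 2→3:  nop

empty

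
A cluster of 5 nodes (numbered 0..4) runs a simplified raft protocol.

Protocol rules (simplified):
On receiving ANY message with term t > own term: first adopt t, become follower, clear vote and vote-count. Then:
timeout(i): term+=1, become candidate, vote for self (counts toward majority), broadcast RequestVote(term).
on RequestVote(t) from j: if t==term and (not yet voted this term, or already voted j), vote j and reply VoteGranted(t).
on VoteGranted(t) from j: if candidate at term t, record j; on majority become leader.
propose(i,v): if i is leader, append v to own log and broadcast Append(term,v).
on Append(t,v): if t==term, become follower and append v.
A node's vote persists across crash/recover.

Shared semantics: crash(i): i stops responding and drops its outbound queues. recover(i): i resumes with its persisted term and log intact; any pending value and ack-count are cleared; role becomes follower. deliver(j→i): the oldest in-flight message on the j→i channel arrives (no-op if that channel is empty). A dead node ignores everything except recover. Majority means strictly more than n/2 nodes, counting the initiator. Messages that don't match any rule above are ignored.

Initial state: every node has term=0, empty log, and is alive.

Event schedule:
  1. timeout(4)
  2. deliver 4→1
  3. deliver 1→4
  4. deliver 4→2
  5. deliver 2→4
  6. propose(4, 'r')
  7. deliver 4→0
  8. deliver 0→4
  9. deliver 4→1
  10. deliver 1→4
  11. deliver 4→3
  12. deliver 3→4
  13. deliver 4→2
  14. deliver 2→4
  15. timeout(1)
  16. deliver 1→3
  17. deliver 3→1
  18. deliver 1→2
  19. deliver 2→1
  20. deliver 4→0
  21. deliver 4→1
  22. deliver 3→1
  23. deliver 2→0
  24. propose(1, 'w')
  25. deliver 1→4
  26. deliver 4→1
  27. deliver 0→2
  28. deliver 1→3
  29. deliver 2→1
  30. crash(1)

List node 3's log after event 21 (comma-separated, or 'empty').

empty

1. timeout(4):  <4:cand t1 ->
2. deliver 4→1:  <1:foll t1 ->
3. deliver 1→4:  nop
4. deliver 4→2:  <2:foll t1 ->
5. deliver 2→4:  <4:lead t1 ->
6. propose(4,'r'):  <4:lead t1 r>
7. deliver 4→0:  <0:foll t1 ->
8. deliver 0→4:  nop
9. deliver 4→1:  <1:foll t1 r>
10. deliver 1→4:  nop
11. deliver 4→3:  <3:foll t1 ->
12. deliver 3→4:  nop
13. deliver 4→2:  <2:foll t1 r>
14. deliver 2→4:  nop
15. timeout(1):  <1:cand t2 r>
16. deliver 1→3:  <3:foll t2 ->
17. deliver 3→1:  nop
18. deliver 1→2:  <2:foll t2 r>
19. deliver 2→1:  <1:lead t2 r>
20. deliver 4→0:  <0:foll t1 r>
21. deliver 4→1:  nop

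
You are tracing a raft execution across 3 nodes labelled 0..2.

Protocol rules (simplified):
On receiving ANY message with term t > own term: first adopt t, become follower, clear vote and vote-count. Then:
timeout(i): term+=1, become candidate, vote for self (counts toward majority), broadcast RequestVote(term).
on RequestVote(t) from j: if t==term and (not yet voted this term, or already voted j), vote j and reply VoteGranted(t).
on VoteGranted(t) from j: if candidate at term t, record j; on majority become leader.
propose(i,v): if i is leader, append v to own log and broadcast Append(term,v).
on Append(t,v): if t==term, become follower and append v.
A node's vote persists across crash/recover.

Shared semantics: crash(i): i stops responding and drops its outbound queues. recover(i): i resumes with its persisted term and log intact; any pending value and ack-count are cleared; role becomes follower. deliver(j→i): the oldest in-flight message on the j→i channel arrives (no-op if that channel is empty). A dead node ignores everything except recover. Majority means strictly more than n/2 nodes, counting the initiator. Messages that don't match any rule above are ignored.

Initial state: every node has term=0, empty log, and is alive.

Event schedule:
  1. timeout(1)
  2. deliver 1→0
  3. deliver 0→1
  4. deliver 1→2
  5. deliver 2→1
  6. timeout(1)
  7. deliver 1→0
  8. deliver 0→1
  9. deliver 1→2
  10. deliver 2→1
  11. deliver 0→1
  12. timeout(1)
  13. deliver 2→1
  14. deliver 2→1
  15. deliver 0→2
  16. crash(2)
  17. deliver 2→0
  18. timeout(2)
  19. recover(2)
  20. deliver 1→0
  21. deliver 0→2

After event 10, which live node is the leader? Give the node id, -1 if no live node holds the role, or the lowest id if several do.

1

after 1 — timeout(1): n1:cand/t1/[-]
after 2 — deliver 1→0: n0:foll/t1/[-]
after 3 — deliver 0→1: n1:lead/t1/[-]
after 4 — deliver 1→2: n2:foll/t1/[-]
after 5 — deliver 2→1: ·
after 6 — timeout(1): n1:cand/t2/[-]
after 7 — deliver 1→0: n0:foll/t2/[-]
after 8 — deliver 0→1: n1:lead/t2/[-]
after 9 — deliver 1→2: n2:foll/t2/[-]
after 10 — deliver 2→1: ·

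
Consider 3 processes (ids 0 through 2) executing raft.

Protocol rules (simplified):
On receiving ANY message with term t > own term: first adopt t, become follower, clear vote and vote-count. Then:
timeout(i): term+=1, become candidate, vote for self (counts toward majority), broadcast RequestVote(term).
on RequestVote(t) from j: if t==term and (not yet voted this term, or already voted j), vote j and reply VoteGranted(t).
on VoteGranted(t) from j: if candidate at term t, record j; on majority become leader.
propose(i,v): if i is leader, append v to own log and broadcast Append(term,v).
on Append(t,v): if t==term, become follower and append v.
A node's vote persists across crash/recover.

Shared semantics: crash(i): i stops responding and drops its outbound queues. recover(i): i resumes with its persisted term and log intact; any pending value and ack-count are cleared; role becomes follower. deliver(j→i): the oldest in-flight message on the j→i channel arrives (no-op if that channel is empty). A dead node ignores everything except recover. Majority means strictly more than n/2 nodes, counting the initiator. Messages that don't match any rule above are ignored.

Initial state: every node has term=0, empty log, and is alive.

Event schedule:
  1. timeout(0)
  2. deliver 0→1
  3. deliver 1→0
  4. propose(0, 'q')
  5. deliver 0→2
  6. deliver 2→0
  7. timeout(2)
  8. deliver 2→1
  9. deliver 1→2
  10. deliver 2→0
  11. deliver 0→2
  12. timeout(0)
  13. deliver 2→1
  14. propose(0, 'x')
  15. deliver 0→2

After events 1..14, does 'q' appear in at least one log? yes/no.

1. timeout(0):  <0:cand t1 ->
2. deliver 0→1:  <1:foll t1 ->
3. deliver 1→0:  <0:lead t1 ->
4. propose(0,'q'):  <0:lead t1 q>
5. deliver 0→2:  <2:foll t1 ->
6. deliver 2→0:  nop
7. timeout(2):  <2:cand t2 ->
8. deliver 2→1:  <1:foll t2 ->
9. deliver 1→2:  <2:lead t2 ->
10. deliver 2→0:  <0:foll t2 q>
11. deliver 0→2:  nop
12. timeout(0):  <0:cand t3 q>
13. deliver 2→1:  nop
14. propose(0,'x'):  nop

yes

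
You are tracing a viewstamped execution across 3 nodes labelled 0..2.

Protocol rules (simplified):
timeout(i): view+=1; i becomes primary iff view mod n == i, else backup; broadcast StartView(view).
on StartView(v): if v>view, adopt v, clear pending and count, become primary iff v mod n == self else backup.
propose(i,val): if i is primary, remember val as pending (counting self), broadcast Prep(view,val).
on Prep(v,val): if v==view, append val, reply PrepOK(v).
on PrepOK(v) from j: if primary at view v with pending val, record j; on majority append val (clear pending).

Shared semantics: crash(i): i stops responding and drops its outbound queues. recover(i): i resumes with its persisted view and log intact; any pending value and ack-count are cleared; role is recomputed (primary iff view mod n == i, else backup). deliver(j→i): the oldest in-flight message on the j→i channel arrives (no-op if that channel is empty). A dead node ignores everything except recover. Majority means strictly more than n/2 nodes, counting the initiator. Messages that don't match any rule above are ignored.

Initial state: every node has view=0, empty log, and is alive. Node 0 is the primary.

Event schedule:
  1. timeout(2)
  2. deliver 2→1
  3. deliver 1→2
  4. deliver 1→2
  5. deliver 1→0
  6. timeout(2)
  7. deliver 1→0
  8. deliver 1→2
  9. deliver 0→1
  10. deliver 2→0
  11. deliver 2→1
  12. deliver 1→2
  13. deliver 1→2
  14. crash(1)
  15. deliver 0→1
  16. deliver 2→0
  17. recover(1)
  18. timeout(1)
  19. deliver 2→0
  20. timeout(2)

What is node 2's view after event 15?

1. timeout(2):  <2:back v1 ->
2. deliver 2→1:  <1:prim v1 ->
3. deliver 1→2:  nop
4. deliver 1→2:  nop
5. deliver 1→0:  nop
6. timeout(2):  <2:prim v2 ->
7. deliver 1→0:  nop
8. deliver 1→2:  nop
9. deliver 0→1:  nop
10. deliver 2→0:  <0:back v1 ->
11. deliver 2→1:  <1:back v2 ->
12. deliver 1→2:  nop
13. deliver 1→2:  nop
14. crash(1):  <1:✗back v2 ->
15. deliver 0→1:  nop

2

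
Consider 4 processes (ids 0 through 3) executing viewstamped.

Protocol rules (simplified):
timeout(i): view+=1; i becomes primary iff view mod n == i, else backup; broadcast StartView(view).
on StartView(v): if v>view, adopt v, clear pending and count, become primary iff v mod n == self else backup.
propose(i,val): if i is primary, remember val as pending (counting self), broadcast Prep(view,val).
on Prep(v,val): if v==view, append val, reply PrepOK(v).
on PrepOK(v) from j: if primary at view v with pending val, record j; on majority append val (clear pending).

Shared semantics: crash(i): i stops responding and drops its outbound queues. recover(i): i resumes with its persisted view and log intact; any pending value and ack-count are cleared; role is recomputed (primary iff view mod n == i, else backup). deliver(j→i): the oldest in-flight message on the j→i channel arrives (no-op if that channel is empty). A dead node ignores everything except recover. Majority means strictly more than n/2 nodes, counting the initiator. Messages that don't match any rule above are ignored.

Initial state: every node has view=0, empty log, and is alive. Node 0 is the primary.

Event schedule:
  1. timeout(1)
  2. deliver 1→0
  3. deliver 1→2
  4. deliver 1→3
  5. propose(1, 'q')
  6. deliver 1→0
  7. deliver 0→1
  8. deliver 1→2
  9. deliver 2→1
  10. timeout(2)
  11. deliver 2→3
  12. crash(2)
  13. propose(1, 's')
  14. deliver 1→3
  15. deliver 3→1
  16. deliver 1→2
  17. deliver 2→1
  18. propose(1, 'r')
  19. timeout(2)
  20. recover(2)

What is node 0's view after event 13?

1. timeout(1):  <1:prim v1 ->
2. deliver 1→0:  <0:back v1 ->
3. deliver 1→2:  <2:back v1 ->
4. deliver 1→3:  <3:back v1 ->
5. propose(1,'q'):  nop
6. deliver 1→0:  <0:back v1 q>
7. deliver 0→1:  nop
8. deliver 1→2:  <2:back v1 q>
9. deliver 2→1:  <1:prim v1 q>
10. timeout(2):  <2:prim v2 q>
11. deliver 2→3:  <3:back v2 ->
12. crash(2):  <2:✗prim v2 q>
13. propose(1,'s'):  nop

1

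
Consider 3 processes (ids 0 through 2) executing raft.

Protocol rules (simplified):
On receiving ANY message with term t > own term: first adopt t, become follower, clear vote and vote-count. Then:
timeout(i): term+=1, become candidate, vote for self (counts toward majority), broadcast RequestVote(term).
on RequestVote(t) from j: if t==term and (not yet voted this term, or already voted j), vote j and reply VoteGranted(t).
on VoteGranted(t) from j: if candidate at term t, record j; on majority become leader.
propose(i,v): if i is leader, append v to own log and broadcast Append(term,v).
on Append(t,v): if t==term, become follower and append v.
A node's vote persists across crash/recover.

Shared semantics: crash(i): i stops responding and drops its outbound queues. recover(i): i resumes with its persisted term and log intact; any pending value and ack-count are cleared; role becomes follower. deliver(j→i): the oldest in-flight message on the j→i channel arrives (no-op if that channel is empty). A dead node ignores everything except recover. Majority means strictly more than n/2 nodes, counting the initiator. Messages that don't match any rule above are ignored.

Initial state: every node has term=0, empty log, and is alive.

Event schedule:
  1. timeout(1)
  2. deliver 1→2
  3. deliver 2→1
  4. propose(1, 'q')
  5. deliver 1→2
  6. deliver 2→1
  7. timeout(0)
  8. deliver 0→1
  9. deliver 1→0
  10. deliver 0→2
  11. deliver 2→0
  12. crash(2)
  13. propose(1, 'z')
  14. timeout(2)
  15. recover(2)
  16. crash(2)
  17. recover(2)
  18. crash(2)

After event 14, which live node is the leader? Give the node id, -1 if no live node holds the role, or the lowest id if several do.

1

e1 timeout(1): 1[cand,t=1,-]
e2 deliver 1→2: 2[foll,t=1,-]
e3 deliver 2→1: 1[lead,t=1,-]
e4 propose(1,'q'): 1[lead,t=1,q]
e5 deliver 1→2: 2[foll,t=1,q]
e6 deliver 2→1: ·
e7 timeout(0): 0[cand,t=1,-]
e8 deliver 0→1: ·
e9 deliver 1→0: ·
e10 deliver 0→2: ·
e11 deliver 2→0: ·
e12 crash(2): 2[✗foll,t=1,q]
e13 propose(1,'z'): 1[lead,t=1,q,z]
e14 timeout(2): ·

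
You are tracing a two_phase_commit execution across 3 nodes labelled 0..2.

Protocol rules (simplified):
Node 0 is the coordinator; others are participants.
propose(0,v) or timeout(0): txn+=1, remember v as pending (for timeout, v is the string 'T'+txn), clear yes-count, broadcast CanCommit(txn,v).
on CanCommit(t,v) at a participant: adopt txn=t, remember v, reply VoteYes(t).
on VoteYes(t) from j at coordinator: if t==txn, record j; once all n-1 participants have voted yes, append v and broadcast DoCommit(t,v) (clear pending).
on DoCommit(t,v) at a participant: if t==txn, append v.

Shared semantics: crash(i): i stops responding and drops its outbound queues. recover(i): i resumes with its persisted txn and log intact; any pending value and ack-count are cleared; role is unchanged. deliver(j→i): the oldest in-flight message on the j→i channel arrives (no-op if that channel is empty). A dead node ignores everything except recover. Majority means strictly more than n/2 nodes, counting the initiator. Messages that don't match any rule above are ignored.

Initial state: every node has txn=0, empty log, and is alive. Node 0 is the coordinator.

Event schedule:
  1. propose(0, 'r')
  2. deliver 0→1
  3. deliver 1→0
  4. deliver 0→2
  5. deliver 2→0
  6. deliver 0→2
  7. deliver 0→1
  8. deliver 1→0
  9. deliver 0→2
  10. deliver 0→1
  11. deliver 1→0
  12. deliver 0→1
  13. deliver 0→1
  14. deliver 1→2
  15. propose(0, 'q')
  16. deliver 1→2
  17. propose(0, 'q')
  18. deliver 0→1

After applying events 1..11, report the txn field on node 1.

[1] propose(0,'r') → N0(coor t1 [-])
[2] deliver 0→1 → N1(part t1 [-])
[3] deliver 1→0 → ∅
[4] deliver 0→2 → N2(part t1 [-])
[5] deliver 2→0 → N0(coor t1 [r])
[6] deliver 0→2 → N2(part t1 [r])
[7] deliver 0→1 → N1(part t1 [r])
[8] deliver 1→0 → ∅
[9] deliver 0→2 → ∅
[10] deliver 0→1 → ∅
[11] deliver 1→0 → ∅

1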